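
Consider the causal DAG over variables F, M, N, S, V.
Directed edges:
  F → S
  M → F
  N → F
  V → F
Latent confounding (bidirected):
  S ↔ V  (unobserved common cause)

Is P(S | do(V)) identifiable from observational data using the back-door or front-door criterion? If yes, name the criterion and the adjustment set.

P(S|do(V)): frontdoor, adjust for {F}.

desc(V)\{V}={F,S}; candidates ⊆ {M,N}.
V↔S: latent back-door arc(s) into V.
size 0: {}; under {} V still reaches {S} ∋ S.
size 1: {M}, {N}; under {M} V still reaches {S} ∋ S.
size 2: {M,N}; under {M,N} V still reaches {S} ∋ S.
V↔S cannot be blocked by any observed set — no back-door set.
{F}: (i) intercepts every directed V→S path; (ii) no back-door V→{F}; (iii) {V} blocks every back-door {F}→S. Front-door holds.
P(S|do(V)) = Σ_{F} P(F|V) Σ_{V'} P(S|F,V')P(V').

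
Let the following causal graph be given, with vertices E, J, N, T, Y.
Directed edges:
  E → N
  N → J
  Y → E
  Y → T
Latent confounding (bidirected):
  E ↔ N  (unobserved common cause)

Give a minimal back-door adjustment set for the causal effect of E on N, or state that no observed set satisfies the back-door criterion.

desc(E)\{E}={J,N}; candidates ⊆ {T,Y}.
E↔N: latent back-door arc(s) into E.
size 0: {}; under {} E still reaches {J,N,T,Y} ∋ N.
size 1: {T}, {Y}; under {T} E still reaches {J,N,Y} ∋ N.
size 2: {T,Y}; under {T,Y} E still reaches {J,N} ∋ N.
E↔N cannot be blocked by any observed set — no back-door set.

E→N: no observed back-door set.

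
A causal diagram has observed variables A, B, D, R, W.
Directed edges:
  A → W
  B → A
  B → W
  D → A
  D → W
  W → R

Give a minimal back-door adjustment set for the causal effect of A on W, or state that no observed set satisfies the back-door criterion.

A→W: minimal back-door set {B, D}.

desc(A)\{A}={R,W}; candidates ⊆ {B,D}.
size 0: {}; under {} A still reaches {B,D,R,W} ∋ W.
size 1: {B}, {D}; under {B} A still reaches {D,R,W} ∋ W.
{B,D}: A⊥W given {B,D} in G with A→· removed — back-door holds.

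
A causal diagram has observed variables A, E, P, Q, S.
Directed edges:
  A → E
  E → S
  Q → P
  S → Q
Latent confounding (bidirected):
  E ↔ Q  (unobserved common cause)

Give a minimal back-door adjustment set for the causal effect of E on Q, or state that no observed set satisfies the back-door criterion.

E→Q: no observed back-door set.

desc(E)\{E}={P,Q,S}; candidates ⊆ {A}.
E↔Q: latent back-door arc(s) into E.
size 0: {}; under {} E still reaches {A,P,Q} ∋ Q.
size 1: {A}; under {A} E still reaches {P,Q} ∋ Q.
E↔Q cannot be blocked by any observed set — no back-door set.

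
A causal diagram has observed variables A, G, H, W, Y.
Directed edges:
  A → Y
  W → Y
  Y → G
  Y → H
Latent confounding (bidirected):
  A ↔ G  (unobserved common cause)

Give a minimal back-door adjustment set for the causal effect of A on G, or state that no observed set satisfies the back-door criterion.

desc(A)\{A}={G,H,Y}; candidates ⊆ {W}.
A↔G: latent back-door arc(s) into A.
size 0: {}; under {} A still reaches {G} ∋ G.
size 1: {W}; under {W} A still reaches {G} ∋ G.
A↔G cannot be blocked by any observed set — no back-door set.

A→G: no observed back-door set.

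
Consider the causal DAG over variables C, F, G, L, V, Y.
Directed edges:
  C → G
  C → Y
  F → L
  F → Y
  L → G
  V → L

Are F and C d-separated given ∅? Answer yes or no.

Bayes-Ball from F | ∅ reaches {G,L,Y}.
C ∉ reach(F|∅) ⇒ F ⊥ C | ∅.

Yes — F ⊥ C | ∅.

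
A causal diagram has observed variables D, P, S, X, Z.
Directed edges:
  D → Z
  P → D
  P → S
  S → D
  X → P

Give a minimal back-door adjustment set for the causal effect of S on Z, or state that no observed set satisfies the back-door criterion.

S→Z: minimal back-door set {P}.

desc(S)\{S}={D,Z}; candidates ⊆ {P,X}.
size 0: {}; under {} S still reaches {D,P,X,Z} ∋ Z.
{P}: S⊥Z given {P} in G with S→· removed — back-door holds.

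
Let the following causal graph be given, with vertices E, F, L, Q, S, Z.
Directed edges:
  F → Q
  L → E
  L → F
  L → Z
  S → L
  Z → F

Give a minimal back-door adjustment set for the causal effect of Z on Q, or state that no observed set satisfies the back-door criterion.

Z→Q: minimal back-door set {L}.

desc(Z)\{Z}={F,Q}; candidates ⊆ {E,L,S}.
size 0: {}; under {} Z still reaches {E,F,L,Q,S} ∋ Q.
{L}: Z⊥Q given {L} in G with Z→· removed — back-door holds.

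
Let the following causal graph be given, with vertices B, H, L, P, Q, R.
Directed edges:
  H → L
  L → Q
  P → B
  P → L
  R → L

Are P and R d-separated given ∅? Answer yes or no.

Bayes-Ball from P | ∅ reaches {B,L,Q}.
R ∉ reach(P|∅) ⇒ P ⊥ R | ∅.

Yes — P ⊥ R | ∅.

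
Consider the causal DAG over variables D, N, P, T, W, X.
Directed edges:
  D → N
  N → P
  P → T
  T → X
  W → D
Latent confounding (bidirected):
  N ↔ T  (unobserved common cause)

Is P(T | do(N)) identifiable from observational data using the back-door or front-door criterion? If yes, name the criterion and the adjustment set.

P(T|do(N)): frontdoor, adjust for {P}.

desc(N)\{N}={P,T,X}; candidates ⊆ {D,W}.
N↔T: latent back-door arc(s) into N.
size 0: {}; under {} N still reaches {D,T,W,X} ∋ T.
size 1: {D}, {W}; under {D} N still reaches {T,X} ∋ T.
size 2: {D,W}; under {D,W} N still reaches {T,X} ∋ T.
N↔T cannot be blocked by any observed set — no back-door set.
{P}: (i) intercepts every directed N→T path; (ii) no back-door N→{P}; (iii) {N} blocks every back-door {P}→T. Front-door holds.
P(T|do(N)) = Σ_{P} P(P|N) Σ_{N'} P(T|P,N')P(N').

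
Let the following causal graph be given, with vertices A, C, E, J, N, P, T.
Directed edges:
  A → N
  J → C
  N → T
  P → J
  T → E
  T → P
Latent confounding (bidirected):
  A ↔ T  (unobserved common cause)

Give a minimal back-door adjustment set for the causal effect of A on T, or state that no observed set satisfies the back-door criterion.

desc(A)\{A}={C,E,J,N,P,T}; candidates ⊆ {—}.
A↔T: latent back-door arc(s) into A.
size 0: {}; under {} A still reaches {C,E,J,P,T} ∋ T.
A↔T cannot be blocked by any observed set — no back-door set.

A→T: no observed back-door set.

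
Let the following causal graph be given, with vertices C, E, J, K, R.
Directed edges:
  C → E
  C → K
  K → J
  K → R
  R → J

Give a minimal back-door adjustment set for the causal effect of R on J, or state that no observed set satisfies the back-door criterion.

desc(R)\{R}={J}; candidates ⊆ {C,E,K}.
size 0: {}; under {} R still reaches {C,E,J,K} ∋ J.
{K}: R⊥J given {K} in G with R→· removed — back-door holds.

R→J: minimal back-door set {K}.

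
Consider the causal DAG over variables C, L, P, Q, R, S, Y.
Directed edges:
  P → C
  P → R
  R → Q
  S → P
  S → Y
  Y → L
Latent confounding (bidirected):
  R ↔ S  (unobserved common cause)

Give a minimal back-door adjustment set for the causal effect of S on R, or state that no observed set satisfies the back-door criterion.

S→R: no observed back-door set.

desc(S)\{S}={C,L,P,Q,R,Y}; candidates ⊆ {—}.
S↔R: latent back-door arc(s) into S.
size 0: {}; under {} S still reaches {Q,R} ∋ R.
S↔R cannot be blocked by any observed set — no back-door set.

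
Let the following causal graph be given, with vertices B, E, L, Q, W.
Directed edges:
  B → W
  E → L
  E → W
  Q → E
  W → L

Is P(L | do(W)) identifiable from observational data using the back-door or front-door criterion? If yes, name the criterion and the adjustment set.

desc(W)\{W}={L}; candidates ⊆ {B,E,Q}.
size 0: {}; under {} W still reaches {B,E,L,Q} ∋ L.
{E}: W⊥L given {E} in G with W→· removed — back-door holds.
P(L|do(W)) = Σ_{E} P(L|W,E)·P(E).

P(L|do(W)): backdoor, adjust for {E}.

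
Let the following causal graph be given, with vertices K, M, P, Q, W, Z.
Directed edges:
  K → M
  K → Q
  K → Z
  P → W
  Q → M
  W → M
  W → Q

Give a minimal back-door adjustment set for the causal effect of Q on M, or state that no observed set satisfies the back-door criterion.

desc(Q)\{Q}={M}; candidates ⊆ {K,P,W,Z}.
size 0: {}; under {} Q still reaches {K,M,P,W,Z} ∋ M.
size 1: {K}, {P}, {W} …(+1); under {K} Q still reaches {M,P,W} ∋ M.
{K,W}: Q⊥M given {K,W} in G with Q→· removed — back-door holds.

Q→M: minimal back-door set {K, W}.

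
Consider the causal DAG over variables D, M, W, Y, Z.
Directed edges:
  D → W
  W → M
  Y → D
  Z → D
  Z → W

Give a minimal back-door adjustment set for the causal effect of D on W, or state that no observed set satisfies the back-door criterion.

D→W: minimal back-door set {Z}.

desc(D)\{D}={M,W}; candidates ⊆ {Y,Z}.
size 0: {}; under {} D still reaches {M,W,Y,Z} ∋ W.
{Z}: D⊥W given {Z} in G with D→· removed — back-door holds.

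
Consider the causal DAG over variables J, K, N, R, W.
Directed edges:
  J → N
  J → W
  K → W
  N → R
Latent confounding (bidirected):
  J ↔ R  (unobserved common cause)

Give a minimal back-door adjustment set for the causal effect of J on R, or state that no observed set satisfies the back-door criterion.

J→R: no observed back-door set.

desc(J)\{J}={N,R,W}; candidates ⊆ {K}.
J↔R: latent back-door arc(s) into J.
size 0: {}; under {} J still reaches {R} ∋ R.
size 1: {K}; under {K} J still reaches {R} ∋ R.
J↔R cannot be blocked by any observed set — no back-door set.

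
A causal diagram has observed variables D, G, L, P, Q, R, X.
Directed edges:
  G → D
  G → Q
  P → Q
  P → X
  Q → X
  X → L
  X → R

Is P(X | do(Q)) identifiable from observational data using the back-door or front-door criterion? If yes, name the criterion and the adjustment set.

desc(Q)\{Q}={L,R,X}; candidates ⊆ {D,G,P}.
size 0: {}; under {} Q still reaches {D,G,L,P,R,X} ∋ X.
{P}: Q⊥X given {P} in G with Q→· removed — back-door holds.
P(X|do(Q)) = Σ_{P} P(X|Q,P)·P(P).

P(X|do(Q)): backdoor, adjust for {P}.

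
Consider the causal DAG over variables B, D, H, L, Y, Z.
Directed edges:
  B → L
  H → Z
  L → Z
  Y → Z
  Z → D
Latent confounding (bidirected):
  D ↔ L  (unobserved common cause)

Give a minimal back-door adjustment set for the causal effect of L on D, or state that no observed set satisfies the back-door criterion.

desc(L)\{L}={D,Z}; candidates ⊆ {B,H,Y}.
L↔D: latent back-door arc(s) into L.
size 0: {}; under {} L still reaches {B,D} ∋ D.
size 1: {B}, {H}, {Y}; under {B} L still reaches {D} ∋ D.
size 2: {B,H}, {B,Y}, {H,Y}; under {B,H} L still reaches {D} ∋ D.
L↔D cannot be blocked by any observed set — no back-door set.

L→D: no observed back-door set.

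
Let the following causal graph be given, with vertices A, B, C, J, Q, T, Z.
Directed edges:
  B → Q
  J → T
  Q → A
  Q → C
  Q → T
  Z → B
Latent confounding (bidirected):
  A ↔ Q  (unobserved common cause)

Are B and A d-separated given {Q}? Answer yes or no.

Bayes-Ball from B | {Q} reaches {A,Z}.
A ∈ reach(B|{Q}) ⇒ B ⊥̸ A | {Q}.

No — B and A are d-connected given {Q}.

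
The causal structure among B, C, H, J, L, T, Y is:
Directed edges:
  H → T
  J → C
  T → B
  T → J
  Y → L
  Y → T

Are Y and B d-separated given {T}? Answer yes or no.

Yes — Y ⊥ B | {T}.

Bayes-Ball from Y | {T} reaches {H,L}.
B ∉ reach(Y|{T}) ⇒ Y ⊥ B | {T}.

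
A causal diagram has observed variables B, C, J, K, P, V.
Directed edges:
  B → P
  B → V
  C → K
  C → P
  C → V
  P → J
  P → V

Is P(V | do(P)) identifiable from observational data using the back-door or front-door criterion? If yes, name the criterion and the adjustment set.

P(V|do(P)): backdoor, adjust for {B, C}.

desc(P)\{P}={J,V}; candidates ⊆ {B,C,K}.
size 0: {}; under {} P still reaches {B,C,K,V} ∋ V.
size 1: {B}, {C}, {K}; under {B} P still reaches {C,K,V} ∋ V.
{B,C}: P⊥V given {B,C} in G with P→· removed — back-door holds.
P(V|do(P)) = Σ_{B,C} P(V|P,B,C)·P(B,C).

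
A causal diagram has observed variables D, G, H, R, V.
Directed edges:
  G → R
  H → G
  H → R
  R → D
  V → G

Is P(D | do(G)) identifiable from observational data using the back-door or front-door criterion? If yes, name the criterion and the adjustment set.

desc(G)\{G}={D,R}; candidates ⊆ {H,V}.
size 0: {}; under {} G still reaches {D,H,R,V} ∋ D.
{H}: G⊥D given {H} in G with G→· removed — back-door holds.
P(D|do(G)) = Σ_{H} P(D|G,H)·P(H).

P(D|do(G)): backdoor, adjust for {H}.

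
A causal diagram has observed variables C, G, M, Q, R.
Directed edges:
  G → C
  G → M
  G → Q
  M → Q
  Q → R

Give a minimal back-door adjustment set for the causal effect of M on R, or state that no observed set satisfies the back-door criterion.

M→R: minimal back-door set {G}.

desc(M)\{M}={Q,R}; candidates ⊆ {C,G}.
size 0: {}; under {} M still reaches {C,G,Q,R} ∋ R.
{G}: M⊥R given {G} in G with M→· removed — back-door holds.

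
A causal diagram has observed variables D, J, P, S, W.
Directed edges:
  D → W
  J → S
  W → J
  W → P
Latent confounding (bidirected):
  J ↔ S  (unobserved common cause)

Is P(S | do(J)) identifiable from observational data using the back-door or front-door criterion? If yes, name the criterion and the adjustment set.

desc(J)\{J}={S}; candidates ⊆ {D,P,W}.
J↔S: latent back-door arc(s) into J.
size 0: {}; under {} J still reaches {D,P,S,W} ∋ S.
size 1: {D}, {P}, {W}; under {D} J still reaches {P,S,W} ∋ S.
size 2: {D,P}, {D,W}, {P,W}; under {D,P} J still reaches {S,W} ∋ S.
J↔S cannot be blocked by any observed set — no back-door set.
No mediator lies on a directed J→…→S path.
Neither criterion identifies P(S|do(J)) in this graph.

P(S|do(J)): not identifiable (no BD/FD set).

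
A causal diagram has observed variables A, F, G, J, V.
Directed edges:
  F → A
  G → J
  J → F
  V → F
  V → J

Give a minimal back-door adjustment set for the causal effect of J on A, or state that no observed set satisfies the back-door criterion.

desc(J)\{J}={A,F}; candidates ⊆ {G,V}.
size 0: {}; under {} J still reaches {A,F,G,V} ∋ A.
{V}: J⊥A given {V} in G with J→· removed — back-door holds.

J→A: minimal back-door set {V}.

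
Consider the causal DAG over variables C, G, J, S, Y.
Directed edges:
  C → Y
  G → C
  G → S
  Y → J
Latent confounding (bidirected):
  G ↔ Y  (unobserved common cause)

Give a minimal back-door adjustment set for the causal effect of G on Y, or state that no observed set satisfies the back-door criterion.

desc(G)\{G}={C,J,S,Y}; candidates ⊆ {—}.
G↔Y: latent back-door arc(s) into G.
size 0: {}; under {} G still reaches {J,Y} ∋ Y.
G↔Y cannot be blocked by any observed set — no back-door set.

G→Y: no observed back-door set.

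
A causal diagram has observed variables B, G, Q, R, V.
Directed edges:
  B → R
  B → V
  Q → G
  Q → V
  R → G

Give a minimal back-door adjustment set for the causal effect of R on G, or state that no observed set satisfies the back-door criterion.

desc(R)\{R}={G}; candidates ⊆ {B,Q,V}.
∅: R⊥G given ∅ in G with R→· removed — back-door holds.

R→G: minimal back-door set ∅.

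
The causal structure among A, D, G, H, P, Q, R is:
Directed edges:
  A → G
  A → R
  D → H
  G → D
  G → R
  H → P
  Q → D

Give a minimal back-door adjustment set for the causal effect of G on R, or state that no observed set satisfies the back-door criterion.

desc(G)\{G}={D,H,P,R}; candidates ⊆ {A,Q}.
size 0: {}; under {} G still reaches {A,R} ∋ R.
{A}: G⊥R given {A} in G with G→· removed — back-door holds.

G→R: minimal back-door set {A}.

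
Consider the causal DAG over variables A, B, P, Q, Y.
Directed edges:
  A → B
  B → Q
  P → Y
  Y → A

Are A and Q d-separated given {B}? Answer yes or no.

Bayes-Ball from A | {B} reaches {P,Y}.
Q ∉ reach(A|{B}) ⇒ A ⊥ Q | {B}.

Yes — A ⊥ Q | {B}.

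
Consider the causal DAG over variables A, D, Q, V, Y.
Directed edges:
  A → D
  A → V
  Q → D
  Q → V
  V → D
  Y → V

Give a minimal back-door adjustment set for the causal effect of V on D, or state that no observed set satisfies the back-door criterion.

desc(V)\{V}={D}; candidates ⊆ {A,Q,Y}.
size 0: {}; under {} V still reaches {A,D,Q,Y} ∋ D.
size 1: {A}, {Q}, {Y}; under {A} V still reaches {D,Q,Y} ∋ D.
{A,Q}: V⊥D given {A,Q} in G with V→· removed — back-door holds.

V→D: minimal back-door set {A, Q}.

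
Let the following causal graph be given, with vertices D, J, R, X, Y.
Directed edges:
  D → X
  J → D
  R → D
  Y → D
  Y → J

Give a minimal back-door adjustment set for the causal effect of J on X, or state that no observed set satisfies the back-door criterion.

desc(J)\{J}={D,X}; candidates ⊆ {R,Y}.
size 0: {}; under {} J still reaches {D,X,Y} ∋ X.
{Y}: J⊥X given {Y} in G with J→· removed — back-door holds.

J→X: minimal back-door set {Y}.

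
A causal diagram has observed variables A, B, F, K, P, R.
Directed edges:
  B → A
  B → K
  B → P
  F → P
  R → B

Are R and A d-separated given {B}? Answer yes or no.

Bayes-Ball from R | {B} reaches ∅.
A ∉ reach(R|{B}) ⇒ R ⊥ A | {B}.

Yes — R ⊥ A | {B}.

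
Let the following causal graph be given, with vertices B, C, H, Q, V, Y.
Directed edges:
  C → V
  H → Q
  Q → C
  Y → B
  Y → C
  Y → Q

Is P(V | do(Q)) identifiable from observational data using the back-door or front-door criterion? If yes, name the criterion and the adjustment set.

P(V|do(Q)): backdoor, adjust for {Y}.

desc(Q)\{Q}={C,V}; candidates ⊆ {B,H,Y}.
size 0: {}; under {} Q still reaches {B,C,H,V,Y} ∋ V.
{Y}: Q⊥V given {Y} in G with Q→· removed — back-door holds.
P(V|do(Q)) = Σ_{Y} P(V|Q,Y)·P(Y).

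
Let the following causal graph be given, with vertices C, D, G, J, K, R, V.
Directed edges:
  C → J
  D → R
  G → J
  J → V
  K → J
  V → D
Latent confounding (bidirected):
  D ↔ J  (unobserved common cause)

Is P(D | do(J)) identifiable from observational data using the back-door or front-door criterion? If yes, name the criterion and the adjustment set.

desc(J)\{J}={D,R,V}; candidates ⊆ {C,G,K}.
J↔D: latent back-door arc(s) into J.
size 0: {}; under {} J still reaches {C,D,G,K,R} ∋ D.
size 1: {C}, {G}, {K}; under {C} J still reaches {D,G,K,R} ∋ D.
size 2: {C,G}, {C,K}, {G,K}; under {C,G} J still reaches {D,K,R} ∋ D.
J↔D cannot be blocked by any observed set — no back-door set.
{V}: (i) intercepts every directed J→D path; (ii) no back-door J→{V}; (iii) {J} blocks every back-door {V}→D. Front-door holds.
P(D|do(J)) = Σ_{V} P(V|J) Σ_{J'} P(D|V,J')P(J').

P(D|do(J)): frontdoor, adjust for {V}.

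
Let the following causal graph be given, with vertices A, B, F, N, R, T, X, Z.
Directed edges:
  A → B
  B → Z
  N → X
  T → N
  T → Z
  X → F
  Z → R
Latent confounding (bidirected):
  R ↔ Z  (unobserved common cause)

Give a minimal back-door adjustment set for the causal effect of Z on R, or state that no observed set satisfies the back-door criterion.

desc(Z)\{Z}={R}; candidates ⊆ {A,B,F,N,T,X}.
Z↔R: latent back-door arc(s) into Z.
size 0: {}; under {} Z still reaches {A,B,F,N,R,T,X} ∋ R.
size 1: {A}, {B}, {F} …(+3); under {A} Z still reaches {B,F,N,R,T,X} ∋ R.
size 2: {A,B}, {A,F}, {A,N} …(+12); under {A,B} Z still reaches {F,N,R,T,X} ∋ R.
Z↔R cannot be blocked by any observed set — no back-door set.

Z→R: no observed back-door set.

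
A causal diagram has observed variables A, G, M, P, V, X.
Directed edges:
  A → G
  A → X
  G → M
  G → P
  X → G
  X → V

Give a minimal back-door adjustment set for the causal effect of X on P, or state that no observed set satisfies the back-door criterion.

X→P: minimal back-door set {A}.

desc(X)\{X}={G,M,P,V}; candidates ⊆ {A}.
size 0: {}; under {} X still reaches {A,G,M,P} ∋ P.
{A}: X⊥P given {A} in G with X→· removed — back-door holds.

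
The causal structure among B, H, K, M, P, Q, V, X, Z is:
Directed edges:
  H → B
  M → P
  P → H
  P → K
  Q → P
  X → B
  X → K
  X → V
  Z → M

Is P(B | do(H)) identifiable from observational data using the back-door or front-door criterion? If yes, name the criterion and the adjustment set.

desc(H)\{H}={B}; candidates ⊆ {K,M,P,Q,V,X,Z}.
∅: H⊥B given ∅ in G with H→· removed — back-door holds.
P(B|do(H)) = P(B|H) — no adjustment needed.

P(B|do(H)): backdoor, adjust for ∅.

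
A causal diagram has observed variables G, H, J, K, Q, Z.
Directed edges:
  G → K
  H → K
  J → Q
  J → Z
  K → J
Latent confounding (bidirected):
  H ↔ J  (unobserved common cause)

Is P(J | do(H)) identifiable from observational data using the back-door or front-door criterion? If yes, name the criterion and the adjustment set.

desc(H)\{H}={J,K,Q,Z}; candidates ⊆ {G}.
H↔J: latent back-door arc(s) into H.
size 0: {}; under {} H still reaches {J,Q,Z} ∋ J.
size 1: {G}; under {G} H still reaches {J,Q,Z} ∋ J.
H↔J cannot be blocked by any observed set — no back-door set.
{K}: (i) intercepts every directed H→J path; (ii) no back-door H→{K}; (iii) {H} blocks every back-door {K}→J. Front-door holds.
P(J|do(H)) = Σ_{K} P(K|H) Σ_{H'} P(J|K,H')P(H').

P(J|do(H)): frontdoor, adjust for {K}.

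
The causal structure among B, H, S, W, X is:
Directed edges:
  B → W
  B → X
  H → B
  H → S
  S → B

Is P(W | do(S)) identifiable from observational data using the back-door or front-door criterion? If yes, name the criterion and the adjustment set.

P(W|do(S)): backdoor, adjust for {H}.

desc(S)\{S}={B,W,X}; candidates ⊆ {H}.
size 0: {}; under {} S still reaches {B,H,W,X} ∋ W.
{H}: S⊥W given {H} in G with S→· removed — back-door holds.
P(W|do(S)) = Σ_{H} P(W|S,H)·P(H).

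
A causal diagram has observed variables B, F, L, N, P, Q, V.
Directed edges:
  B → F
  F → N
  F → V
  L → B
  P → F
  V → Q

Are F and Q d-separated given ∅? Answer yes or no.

Bayes-Ball from F | ∅ reaches {B,L,N,P,Q,V}.
Q ∈ reach(F|∅) ⇒ F ⊥̸ Q | ∅.

No — F and Q are d-connected given ∅.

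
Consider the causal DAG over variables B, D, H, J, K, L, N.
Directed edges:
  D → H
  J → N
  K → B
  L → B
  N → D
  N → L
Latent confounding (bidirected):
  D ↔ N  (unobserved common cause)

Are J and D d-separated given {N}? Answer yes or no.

Bayes-Ball from J | {N} reaches {D,H}.
D ∈ reach(J|{N}) ⇒ J ⊥̸ D | {N}.

No — J and D are d-connected given {N}.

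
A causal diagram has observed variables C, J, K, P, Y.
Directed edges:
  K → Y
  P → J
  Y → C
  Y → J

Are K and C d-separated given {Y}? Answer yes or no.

Yes — K ⊥ C | {Y}.

Bayes-Ball from K | {Y} reaches ∅.
C ∉ reach(K|{Y}) ⇒ K ⊥ C | {Y}.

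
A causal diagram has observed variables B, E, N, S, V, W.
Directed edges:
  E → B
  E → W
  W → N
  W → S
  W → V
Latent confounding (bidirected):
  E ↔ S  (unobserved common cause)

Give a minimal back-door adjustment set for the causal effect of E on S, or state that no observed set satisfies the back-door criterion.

desc(E)\{E}={B,N,S,V,W}; candidates ⊆ {—}.
E↔S: latent back-door arc(s) into E.
size 0: {}; under {} E still reaches {S} ∋ S.
E↔S cannot be blocked by any observed set — no back-door set.

E→S: no observed back-door set.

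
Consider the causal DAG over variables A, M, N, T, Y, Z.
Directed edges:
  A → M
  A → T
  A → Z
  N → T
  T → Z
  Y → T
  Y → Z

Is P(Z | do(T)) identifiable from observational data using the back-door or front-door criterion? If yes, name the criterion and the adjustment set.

P(Z|do(T)): backdoor, adjust for {A, Y}.

desc(T)\{T}={Z}; candidates ⊆ {A,M,N,Y}.
size 0: {}; under {} T still reaches {A,M,N,Y,Z} ∋ Z.
size 1: {A}, {M}, {N} …(+1); under {A} T still reaches {N,Y,Z} ∋ Z.
{A,Y}: T⊥Z given {A,Y} in G with T→· removed — back-door holds.
P(Z|do(T)) = Σ_{A,Y} P(Z|T,A,Y)·P(A,Y).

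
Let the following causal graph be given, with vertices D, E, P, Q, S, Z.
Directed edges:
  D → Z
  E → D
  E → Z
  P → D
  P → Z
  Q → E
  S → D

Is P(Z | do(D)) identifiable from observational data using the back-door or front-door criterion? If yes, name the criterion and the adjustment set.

desc(D)\{D}={Z}; candidates ⊆ {E,P,Q,S}.
size 0: {}; under {} D still reaches {E,P,Q,S,Z} ∋ Z.
size 1: {E}, {P}, {Q} …(+1); under {E} D still reaches {P,S,Z} ∋ Z.
{E,P}: D⊥Z given {E,P} in G with D→· removed — back-door holds.
P(Z|do(D)) = Σ_{E,P} P(Z|D,E,P)·P(E,P).

P(Z|do(D)): backdoor, adjust for {E, P}.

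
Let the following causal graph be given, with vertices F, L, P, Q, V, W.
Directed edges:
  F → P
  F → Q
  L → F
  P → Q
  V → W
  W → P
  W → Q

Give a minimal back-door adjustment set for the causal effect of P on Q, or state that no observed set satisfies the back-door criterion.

P→Q: minimal back-door set {F, W}.

desc(P)\{P}={Q}; candidates ⊆ {F,L,V,W}.
size 0: {}; under {} P still reaches {F,L,Q,V,W} ∋ Q.
size 1: {F}, {L}, {V} …(+1); under {F} P still reaches {Q,V,W} ∋ Q.
{F,W}: P⊥Q given {F,W} in G with P→· removed — back-door holds.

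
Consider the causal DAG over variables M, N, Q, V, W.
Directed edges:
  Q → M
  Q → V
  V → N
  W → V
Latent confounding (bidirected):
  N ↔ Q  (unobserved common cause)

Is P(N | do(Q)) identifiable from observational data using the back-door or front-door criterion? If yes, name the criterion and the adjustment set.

P(N|do(Q)): frontdoor, adjust for {V}.

desc(Q)\{Q}={M,N,V}; candidates ⊆ {W}.
Q↔N: latent back-door arc(s) into Q.
size 0: {}; under {} Q still reaches {N} ∋ N.
size 1: {W}; under {W} Q still reaches {N} ∋ N.
Q↔N cannot be blocked by any observed set — no back-door set.
{V}: (i) intercepts every directed Q→N path; (ii) no back-door Q→{V}; (iii) {Q} blocks every back-door {V}→N. Front-door holds.
P(N|do(Q)) = Σ_{V} P(V|Q) Σ_{Q'} P(N|V,Q')P(Q').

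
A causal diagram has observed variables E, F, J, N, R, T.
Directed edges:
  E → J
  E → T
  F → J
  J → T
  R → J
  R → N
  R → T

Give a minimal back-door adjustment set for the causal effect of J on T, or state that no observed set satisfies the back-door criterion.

J→T: minimal back-door set {E, R}.

desc(J)\{J}={T}; candidates ⊆ {E,F,N,R}.
size 0: {}; under {} J still reaches {E,F,N,R,T} ∋ T.
size 1: {E}, {F}, {N} …(+1); under {E} J still reaches {F,N,R,T} ∋ T.
{E,R}: J⊥T given {E,R} in G with J→· removed — back-door holds.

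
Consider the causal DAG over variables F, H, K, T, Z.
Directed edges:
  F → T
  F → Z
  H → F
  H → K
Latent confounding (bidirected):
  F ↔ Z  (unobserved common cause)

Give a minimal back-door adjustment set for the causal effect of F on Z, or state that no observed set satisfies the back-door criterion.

desc(F)\{F}={T,Z}; candidates ⊆ {H,K}.
F↔Z: latent back-door arc(s) into F.
size 0: {}; under {} F still reaches {H,K,Z} ∋ Z.
size 1: {H}, {K}; under {H} F still reaches {Z} ∋ Z.
size 2: {H,K}; under {H,K} F still reaches {Z} ∋ Z.
F↔Z cannot be blocked by any observed set — no back-door set.

F→Z: no observed back-door set.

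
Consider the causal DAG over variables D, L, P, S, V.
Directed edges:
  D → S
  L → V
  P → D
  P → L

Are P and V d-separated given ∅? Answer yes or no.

No — P and V are d-connected given ∅.

Bayes-Ball from P | ∅ reaches {D,L,S,V}.
V ∈ reach(P|∅) ⇒ P ⊥̸ V | ∅.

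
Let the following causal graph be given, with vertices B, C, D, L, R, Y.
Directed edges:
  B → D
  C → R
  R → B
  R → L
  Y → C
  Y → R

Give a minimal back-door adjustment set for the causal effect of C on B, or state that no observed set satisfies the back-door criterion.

desc(C)\{C}={B,D,L,R}; candidates ⊆ {Y}.
size 0: {}; under {} C still reaches {B,D,L,R,Y} ∋ B.
{Y}: C⊥B given {Y} in G with C→· removed — back-door holds.

C→B: minimal back-door set {Y}.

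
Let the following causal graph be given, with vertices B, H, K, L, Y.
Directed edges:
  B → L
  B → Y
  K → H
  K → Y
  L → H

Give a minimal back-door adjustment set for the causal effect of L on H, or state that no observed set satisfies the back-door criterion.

L→H: minimal back-door set ∅.

desc(L)\{L}={H}; candidates ⊆ {B,K,Y}.
∅: L⊥H given ∅ in G with L→· removed — back-door holds.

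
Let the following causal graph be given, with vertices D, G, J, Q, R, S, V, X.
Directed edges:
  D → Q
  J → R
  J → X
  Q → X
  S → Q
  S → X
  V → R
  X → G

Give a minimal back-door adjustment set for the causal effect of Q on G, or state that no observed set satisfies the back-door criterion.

Q→G: minimal back-door set {S}.

desc(Q)\{Q}={G,X}; candidates ⊆ {D,J,R,S,V}.
size 0: {}; under {} Q still reaches {D,G,S,X} ∋ G.
{S}: Q⊥G given {S} in G with Q→· removed — back-door holds.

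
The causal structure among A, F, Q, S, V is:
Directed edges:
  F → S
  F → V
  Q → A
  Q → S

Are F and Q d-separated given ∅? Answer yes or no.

Bayes-Ball from F | ∅ reaches {S,V}.
Q ∉ reach(F|∅) ⇒ F ⊥ Q | ∅.

Yes — F ⊥ Q | ∅.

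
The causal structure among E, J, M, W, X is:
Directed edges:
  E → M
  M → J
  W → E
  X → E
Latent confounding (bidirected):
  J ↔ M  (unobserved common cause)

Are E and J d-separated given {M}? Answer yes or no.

No — E and J are d-connected given {M}.

Bayes-Ball from E | {M} reaches {J,W,X}.
J ∈ reach(E|{M}) ⇒ E ⊥̸ J | {M}.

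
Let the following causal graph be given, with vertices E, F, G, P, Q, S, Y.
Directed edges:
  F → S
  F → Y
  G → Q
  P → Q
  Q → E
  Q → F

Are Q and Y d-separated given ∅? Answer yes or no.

Bayes-Ball from Q | ∅ reaches {E,F,G,P,S,Y}.
Y ∈ reach(Q|∅) ⇒ Q ⊥̸ Y | ∅.

No — Q and Y are d-connected given ∅.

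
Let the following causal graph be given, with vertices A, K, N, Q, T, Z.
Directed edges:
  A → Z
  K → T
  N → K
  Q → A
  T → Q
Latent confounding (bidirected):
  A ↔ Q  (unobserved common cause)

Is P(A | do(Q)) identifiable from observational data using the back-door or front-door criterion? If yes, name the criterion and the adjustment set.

desc(Q)\{Q}={A,Z}; candidates ⊆ {K,N,T}.
Q↔A: latent back-door arc(s) into Q.
size 0: {}; under {} Q still reaches {A,K,N,T,Z} ∋ A.
size 1: {K}, {N}, {T}; under {K} Q still reaches {A,T,Z} ∋ A.
size 2: {K,N}, {K,T}, {N,T}; under {K,N} Q still reaches {A,T,Z} ∋ A.
Q↔A cannot be blocked by any observed set — no back-door set.
No mediator lies on a directed Q→…→A path.
Neither criterion identifies P(A|do(Q)) in this graph.

P(A|do(Q)): not identifiable (no BD/FD set).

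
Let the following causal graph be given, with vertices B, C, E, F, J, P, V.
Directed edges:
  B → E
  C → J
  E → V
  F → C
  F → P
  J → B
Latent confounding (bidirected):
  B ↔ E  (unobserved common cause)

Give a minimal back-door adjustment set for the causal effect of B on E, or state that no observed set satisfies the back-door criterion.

desc(B)\{B}={E,V}; candidates ⊆ {C,F,J,P}.
B↔E: latent back-door arc(s) into B.
size 0: {}; under {} B still reaches {C,E,F,J,P,V} ∋ E.
size 1: {C}, {F}, {J} …(+1); under {C} B still reaches {E,J,V} ∋ E.
size 2: {C,F}, {C,J}, {C,P} …(+3); under {C,F} B still reaches {E,J,V} ∋ E.
B↔E cannot be blocked by any observed set — no back-door set.

B→E: no observed back-door set.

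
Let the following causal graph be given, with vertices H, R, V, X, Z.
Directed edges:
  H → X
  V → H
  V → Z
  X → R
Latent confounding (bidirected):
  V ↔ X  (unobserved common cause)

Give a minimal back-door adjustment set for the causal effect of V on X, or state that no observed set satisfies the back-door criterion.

V→X: no observed back-door set.

desc(V)\{V}={H,R,X,Z}; candidates ⊆ {—}.
V↔X: latent back-door arc(s) into V.
size 0: {}; under {} V still reaches {R,X} ∋ X.
V↔X cannot be blocked by any observed set — no back-door set.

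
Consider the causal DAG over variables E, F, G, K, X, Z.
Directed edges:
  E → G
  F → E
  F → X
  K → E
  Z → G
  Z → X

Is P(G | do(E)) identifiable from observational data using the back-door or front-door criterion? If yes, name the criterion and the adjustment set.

desc(E)\{E}={G}; candidates ⊆ {F,K,X,Z}.
∅: E⊥G given ∅ in G with E→· removed — back-door holds.
P(G|do(E)) = P(G|E) — no adjustment needed.

P(G|do(E)): backdoor, adjust for ∅.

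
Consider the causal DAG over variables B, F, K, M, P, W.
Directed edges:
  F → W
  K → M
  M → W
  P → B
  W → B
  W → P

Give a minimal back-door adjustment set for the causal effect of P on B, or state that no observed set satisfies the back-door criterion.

desc(P)\{P}={B}; candidates ⊆ {F,K,M,W}.
size 0: {}; under {} P still reaches {B,F,K,M,W} ∋ B.
{W}: P⊥B given {W} in G with P→· removed — back-door holds.

P→B: minimal back-door set {W}.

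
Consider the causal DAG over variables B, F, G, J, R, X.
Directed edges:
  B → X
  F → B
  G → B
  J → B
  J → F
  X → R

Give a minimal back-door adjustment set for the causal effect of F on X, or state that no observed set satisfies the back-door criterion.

desc(F)\{F}={B,R,X}; candidates ⊆ {G,J}.
size 0: {}; under {} F still reaches {B,J,R,X} ∋ X.
{J}: F⊥X given {J} in G with F→· removed — back-door holds.

F→X: minimal back-door set {J}.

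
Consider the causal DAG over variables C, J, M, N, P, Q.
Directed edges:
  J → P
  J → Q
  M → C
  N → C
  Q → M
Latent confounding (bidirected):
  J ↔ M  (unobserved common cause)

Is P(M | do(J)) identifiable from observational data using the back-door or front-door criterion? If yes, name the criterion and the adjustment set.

desc(J)\{J}={C,M,P,Q}; candidates ⊆ {N}.
J↔M: latent back-door arc(s) into J.
size 0: {}; under {} J still reaches {C,M} ∋ M.
size 1: {N}; under {N} J still reaches {C,M} ∋ M.
J↔M cannot be blocked by any observed set — no back-door set.
{Q}: (i) intercepts every directed J→M path; (ii) no back-door J→{Q}; (iii) {J} blocks every back-door {Q}→M. Front-door holds.
P(M|do(J)) = Σ_{Q} P(Q|J) Σ_{J'} P(M|Q,J')P(J').

P(M|do(J)): frontdoor, adjust for {Q}.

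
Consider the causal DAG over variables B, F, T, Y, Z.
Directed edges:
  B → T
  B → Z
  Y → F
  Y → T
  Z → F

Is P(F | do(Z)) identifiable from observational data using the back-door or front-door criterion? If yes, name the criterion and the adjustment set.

P(F|do(Z)): backdoor, adjust for ∅.

desc(Z)\{Z}={F}; candidates ⊆ {B,T,Y}.
∅: Z⊥F given ∅ in G with Z→· removed — back-door holds.
P(F|do(Z)) = P(F|Z) — no adjustment needed.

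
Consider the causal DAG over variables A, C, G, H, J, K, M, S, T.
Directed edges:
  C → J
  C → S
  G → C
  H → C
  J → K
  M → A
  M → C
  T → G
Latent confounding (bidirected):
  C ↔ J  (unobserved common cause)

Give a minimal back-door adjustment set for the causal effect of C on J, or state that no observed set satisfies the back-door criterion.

C→J: no observed back-door set.

desc(C)\{C}={J,K,S}; candidates ⊆ {A,G,H,M,T}.
C↔J: latent back-door arc(s) into C.
size 0: {}; under {} C still reaches {A,G,H,J,K,M,T} ∋ J.
size 1: {A}, {G}, {H} …(+2); under {A} C still reaches {G,H,J,K,M,T} ∋ J.
size 2: {A,G}, {A,H}, {A,M} …(+7); under {A,G} C still reaches {H,J,K,M} ∋ J.
C↔J cannot be blocked by any observed set — no back-door set.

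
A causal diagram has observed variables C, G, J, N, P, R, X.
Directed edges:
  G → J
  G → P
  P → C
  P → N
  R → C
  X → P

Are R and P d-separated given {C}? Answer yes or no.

No — R and P are d-connected given {C}.

Bayes-Ball from R | {C} reaches {G,J,N,P,X}.
P ∈ reach(R|{C}) ⇒ R ⊥̸ P | {C}.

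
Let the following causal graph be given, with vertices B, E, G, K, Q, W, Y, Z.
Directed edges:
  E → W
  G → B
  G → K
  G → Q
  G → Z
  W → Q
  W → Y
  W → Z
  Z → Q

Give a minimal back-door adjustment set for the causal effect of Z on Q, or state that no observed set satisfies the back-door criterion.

Z→Q: minimal back-door set {G, W}.

desc(Z)\{Z}={Q}; candidates ⊆ {B,E,G,K,W,Y}.
size 0: {}; under {} Z still reaches {B,E,G,K,Q,W,Y} ∋ Q.
size 1: {B}, {E}, {G} …(+3); under {B} Z still reaches {E,G,K,Q,W,Y} ∋ Q.
{G,W}: Z⊥Q given {G,W} in G with Z→· removed — back-door holds.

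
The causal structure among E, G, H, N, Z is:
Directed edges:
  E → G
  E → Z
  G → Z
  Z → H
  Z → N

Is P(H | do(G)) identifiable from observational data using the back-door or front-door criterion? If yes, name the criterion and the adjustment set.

P(H|do(G)): backdoor, adjust for {E}.

desc(G)\{G}={H,N,Z}; candidates ⊆ {E}.
size 0: {}; under {} G still reaches {E,H,N,Z} ∋ H.
{E}: G⊥H given {E} in G with G→· removed — back-door holds.
P(H|do(G)) = Σ_{E} P(H|G,E)·P(E).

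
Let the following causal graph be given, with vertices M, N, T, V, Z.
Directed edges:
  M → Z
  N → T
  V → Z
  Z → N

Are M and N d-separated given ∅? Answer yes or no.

No — M and N are d-connected given ∅.

Bayes-Ball from M | ∅ reaches {N,T,Z}.
N ∈ reach(M|∅) ⇒ M ⊥̸ N | ∅.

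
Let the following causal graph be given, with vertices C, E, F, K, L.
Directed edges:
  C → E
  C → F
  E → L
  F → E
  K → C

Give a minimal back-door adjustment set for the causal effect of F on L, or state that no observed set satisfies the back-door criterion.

desc(F)\{F}={E,L}; candidates ⊆ {C,K}.
size 0: {}; under {} F still reaches {C,E,K,L} ∋ L.
{C}: F⊥L given {C} in G with F→· removed — back-door holds.

F→L: minimal back-door set {C}.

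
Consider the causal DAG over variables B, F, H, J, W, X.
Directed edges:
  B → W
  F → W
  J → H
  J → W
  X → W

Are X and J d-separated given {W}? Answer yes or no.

No — X and J are d-connected given {W}.

Bayes-Ball from X | {W} reaches {B,F,H,J}.
J ∈ reach(X|{W}) ⇒ X ⊥̸ J | {W}.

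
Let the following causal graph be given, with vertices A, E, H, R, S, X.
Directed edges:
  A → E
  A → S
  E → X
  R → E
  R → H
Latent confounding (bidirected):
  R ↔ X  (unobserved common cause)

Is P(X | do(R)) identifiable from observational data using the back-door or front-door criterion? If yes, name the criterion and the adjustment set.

P(X|do(R)): frontdoor, adjust for {E}.

desc(R)\{R}={E,H,X}; candidates ⊆ {A,S}.
R↔X: latent back-door arc(s) into R.
size 0: {}; under {} R still reaches {X} ∋ X.
size 1: {A}, {S}; under {A} R still reaches {X} ∋ X.
size 2: {A,S}; under {A,S} R still reaches {X} ∋ X.
R↔X cannot be blocked by any observed set — no back-door set.
{E}: (i) intercepts every directed R→X path; (ii) no back-door R→{E}; (iii) {R} blocks every back-door {E}→X. Front-door holds.
P(X|do(R)) = Σ_{E} P(E|R) Σ_{R'} P(X|E,R')P(R').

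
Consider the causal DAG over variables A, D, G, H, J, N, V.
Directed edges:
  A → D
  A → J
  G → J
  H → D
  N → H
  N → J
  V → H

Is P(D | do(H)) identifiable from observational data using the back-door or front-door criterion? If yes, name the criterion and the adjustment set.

desc(H)\{H}={D}; candidates ⊆ {A,G,J,N,V}.
∅: H⊥D given ∅ in G with H→· removed — back-door holds.
P(D|do(H)) = P(D|H) — no adjustment needed.

P(D|do(H)): backdoor, adjust for ∅.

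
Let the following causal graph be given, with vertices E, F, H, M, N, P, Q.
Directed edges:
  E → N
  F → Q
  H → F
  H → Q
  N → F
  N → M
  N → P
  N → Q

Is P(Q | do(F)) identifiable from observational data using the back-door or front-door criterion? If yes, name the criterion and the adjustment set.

P(Q|do(F)): backdoor, adjust for {H, N}.

desc(F)\{F}={Q}; candidates ⊆ {E,H,M,N,P}.
size 0: {}; under {} F still reaches {E,H,M,N,P,Q} ∋ Q.
size 1: {E}, {H}, {M} …(+2); under {E} F still reaches {H,M,N,P,Q} ∋ Q.
{H,N}: F⊥Q given {H,N} in G with F→· removed — back-door holds.
P(Q|do(F)) = Σ_{H,N} P(Q|F,H,N)·P(H,N).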